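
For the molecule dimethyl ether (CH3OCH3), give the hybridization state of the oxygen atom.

Two σ bonds + two lone pairs = steric number 4 → sp3.

sp3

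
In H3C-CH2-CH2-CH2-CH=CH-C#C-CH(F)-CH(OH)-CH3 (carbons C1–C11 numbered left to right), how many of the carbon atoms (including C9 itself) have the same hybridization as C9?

7

C9 is sp3 (only σ bonds).
C1: sp3 ✓
C2: sp3 ✓
C3: sp3 ✓
C4: sp3 ✓
C5: sp2
C6: sp2
C7: sp
C8: sp
C9: sp3 ✓
C10: sp3 ✓
C11: sp3 ✓
7 carbons are sp3.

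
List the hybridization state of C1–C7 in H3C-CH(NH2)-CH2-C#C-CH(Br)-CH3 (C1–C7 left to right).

C1 sp3, C2 sp3, C3 sp3, C4 sp, C5 sp, C6 sp3, C7 sp3

C1 has 4 σ bonds: steric number 4 → sp3.
C2 (4 σ bonds) has steric number 4: sp3.
C3 — 4 σ bonds. Steric number 4, so sp3.
C4 carries 2 σ bonds, plus two π bonds, giving a steric number of 2, so it is sp.
C5: 2 σ bonds, plus two π bonds; 2 regions of electron density → sp.
C6 has 4 σ bonds: steric number 4 → sp3.
C7 (4 σ bonds) has steric number 4: sp3.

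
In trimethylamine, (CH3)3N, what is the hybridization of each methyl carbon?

sp3

Each methyl carbon is sp3: 4 σ bonds, 4 electron-density regions.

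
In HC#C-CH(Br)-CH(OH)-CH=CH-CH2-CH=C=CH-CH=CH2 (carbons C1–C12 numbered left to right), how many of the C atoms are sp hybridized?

3

C1: sp ✓
C2: sp ✓
C3: sp3
C4: sp3
C5: sp2
C6: sp2
C7: sp3
C8: sp2
C9: sp ✓
C10: sp2
C11: sp2
C12: sp2
C1, C2, C9 → 3 sp carbons.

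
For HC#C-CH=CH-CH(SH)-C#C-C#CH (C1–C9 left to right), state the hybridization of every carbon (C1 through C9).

C1 has 2 σ bonds, plus two π bonds: steric number 2 → sp.
C2: 2 σ bonds, plus two π bonds — 2 electron domains, sp.
C3 (3 σ bonds, plus one π bond) has steric number 3: sp2.
C4 carries 3 σ bonds, plus one π bond, giving a steric number of 3, so it is sp2.
C5: 4 σ bonds; 4 regions of electron density → sp3.
C6 carries 2 σ bonds, plus two π bonds, giving a steric number of 2, so it is sp.
C7 (2 σ bonds, plus two π bonds) has steric number 2: sp.
C8 — 2 σ bonds, plus two π bonds. Steric number 2, so sp.
C9 — 2 σ bonds, plus two π bonds. Steric number 2, so sp.

C1 sp, C2 sp, C3 sp2, C4 sp2, C5 sp3, C6 sp, C7 sp, C8 sp, C9 sp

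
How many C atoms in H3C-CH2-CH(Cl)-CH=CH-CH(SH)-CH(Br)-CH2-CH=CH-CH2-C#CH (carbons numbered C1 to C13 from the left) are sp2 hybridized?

4

C1: sp3
C2: sp3
C3: sp3
C4: sp2 ✓
C5: sp2 ✓
C6: sp3
C7: sp3
C8: sp3
C9: sp2 ✓
C10: sp2 ✓
C11: sp3
C12: sp
C13: sp
C4, C5, C9, C10 → 4 sp2 carbons.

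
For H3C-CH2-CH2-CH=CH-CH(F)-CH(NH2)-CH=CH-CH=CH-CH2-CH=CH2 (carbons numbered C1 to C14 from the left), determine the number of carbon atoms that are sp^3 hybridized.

6

C1: sp3 ✓
C2: sp3 ✓
C3: sp3 ✓
C4: sp2
C5: sp2
C6: sp3 ✓
C7: sp3 ✓
C8: sp2
C9: sp2
C10: sp2
C11: sp2
C12: sp3 ✓
C13: sp2
C14: sp2
C1, C2, C3, C6, C7, C12 → 6 sp3 carbons.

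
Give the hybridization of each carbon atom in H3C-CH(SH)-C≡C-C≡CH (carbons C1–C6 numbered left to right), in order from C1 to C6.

C1 sp3, C2 sp3, C3 sp, C4 sp, C5 sp, C6 sp

C1: 4 σ bonds; 4 regions of electron density → sp3.
C2 is sp3: 4 σ bonds, 4 electron-density regions.
C3 is sp: 2 σ bonds, plus two π bonds, 2 electron-density regions.
C4: 2 σ bonds, plus two π bonds — 2 electron domains, sp.
C5 — 2 σ bonds, plus two π bonds. Steric number 2, so sp.
C6 — 2 σ bonds, plus two π bonds. Steric number 2, so sp.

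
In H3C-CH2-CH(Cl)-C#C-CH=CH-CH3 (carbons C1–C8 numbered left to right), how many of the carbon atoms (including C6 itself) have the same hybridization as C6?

C6 is sp2 (one π bond).
C1: sp3
C2: sp3
C3: sp3
C4: sp
C5: sp
C6: sp2 ✓
C7: sp2 ✓
C8: sp3
2 carbons are sp2.

2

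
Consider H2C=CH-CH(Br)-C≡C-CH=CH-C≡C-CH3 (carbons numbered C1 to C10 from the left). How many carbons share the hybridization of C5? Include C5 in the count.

4

C5 is sp (two π bonds).
C1: sp2
C2: sp2
C3: sp3
C4: sp ✓
C5: sp ✓
C6: sp2
C7: sp2
C8: sp ✓
C9: sp ✓
C10: sp3
4 carbons are sp.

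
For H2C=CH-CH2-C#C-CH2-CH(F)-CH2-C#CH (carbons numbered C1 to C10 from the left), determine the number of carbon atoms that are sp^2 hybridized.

2

C1: sp2 ✓
C2: sp2 ✓
C3: sp3
C4: sp
C5: sp
C6: sp3
C7: sp3
C8: sp3
C9: sp
C10: sp
C1, C2 → 2 sp2 carbons.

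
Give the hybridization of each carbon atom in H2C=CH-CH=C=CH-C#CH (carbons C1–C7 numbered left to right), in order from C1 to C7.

C1 sp2, C2 sp2, C3 sp2, C4 sp, C5 sp2, C6 sp, C7 sp

C1 is sp2: 3 σ bonds, plus one π bond, 3 electron-density regions.
C2 is sp2: 3 σ bonds, plus one π bond, 3 electron-density regions.
C3 carries 3 σ bonds, plus one π bond, giving a steric number of 3, so it is sp2.
C4 is sp: 2 σ bonds, plus two π bonds, 2 electron-density regions.
C5 — 3 σ bonds, plus one π bond. Steric number 3, so sp2.
C6 has 2 σ bonds, plus two π bonds: steric number 2 → sp.
C7: 2 σ bonds, plus two π bonds; 2 regions of electron density → sp.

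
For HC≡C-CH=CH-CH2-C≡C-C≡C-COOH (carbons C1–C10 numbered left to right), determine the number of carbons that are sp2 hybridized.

C1: sp
C2: sp
C3: sp2 ✓
C4: sp2 ✓
C5: sp3
C6: sp
C7: sp
C8: sp
C9: sp
C10: sp2 ✓
C3, C4, C10 → 3 sp2 carbons.

3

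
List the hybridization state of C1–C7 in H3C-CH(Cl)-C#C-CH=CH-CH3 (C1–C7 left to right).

C1 sp3, C2 sp3, C3 sp, C4 sp, C5 sp2, C6 sp2, C7 sp3

C1 carries 4 σ bonds, giving a steric number of 4, so it is sp3.
C2 — 4 σ bonds. Steric number 4, so sp3.
C3 is sp: 2 σ bonds, plus two π bonds, 2 electron-density regions.
C4 carries 2 σ bonds, plus two π bonds, giving a steric number of 2, so it is sp.
C5 (3 σ bonds, plus one π bond) has steric number 3: sp2.
C6: 3 σ bonds, plus one π bond — 3 electron domains, sp2.
C7 — 4 σ bonds. Steric number 4, so sp3.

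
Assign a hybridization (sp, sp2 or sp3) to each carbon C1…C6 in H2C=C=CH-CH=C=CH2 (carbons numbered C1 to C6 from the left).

C1 sp2, C2 sp, C3 sp2, C4 sp2, C5 sp, C6 sp2

C1 (3 σ bonds, plus one π bond) has steric number 3: sp2.
C2 has 2 σ bonds, plus two π bonds: steric number 2 → sp.
C3 — 3 σ bonds, plus one π bond. Steric number 3, so sp2.
C4: 3 σ bonds, plus one π bond; 3 regions of electron density → sp2.
C5: 2 σ bonds, plus two π bonds; 2 regions of electron density → sp.
C6 is sp2: 3 σ bonds, plus one π bond, 3 electron-density regions.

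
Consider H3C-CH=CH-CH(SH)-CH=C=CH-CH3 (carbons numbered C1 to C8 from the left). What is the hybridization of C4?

C4: 4 σ bonds — 4 electron domains, sp3.

sp³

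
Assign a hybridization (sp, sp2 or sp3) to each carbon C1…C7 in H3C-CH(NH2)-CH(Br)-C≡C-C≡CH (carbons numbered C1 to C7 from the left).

C1 sp3, C2 sp3, C3 sp3, C4 sp, C5 sp, C6 sp, C7 sp

C1 has 4 σ bonds: steric number 4 → sp3.
C2 has 4 σ bonds: steric number 4 → sp3.
C3: 4 σ bonds — 4 electron domains, sp3.
C4 has 2 σ bonds, plus two π bonds: steric number 2 → sp.
C5: 2 σ bonds, plus two π bonds; 2 regions of electron density → sp.
C6: 2 σ bonds, plus two π bonds; 2 regions of electron density → sp.
C7: 2 σ bonds, plus two π bonds — 2 electron domains, sp.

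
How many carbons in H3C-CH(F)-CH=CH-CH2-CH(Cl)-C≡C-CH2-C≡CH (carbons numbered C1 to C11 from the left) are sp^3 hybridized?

5

C1: sp3 ✓
C2: sp3 ✓
C3: sp2
C4: sp2
C5: sp3 ✓
C6: sp3 ✓
C7: sp
C8: sp
C9: sp3 ✓
C10: sp
C11: sp
C1, C2, C5, C6, C9 → 5 sp3 carbons.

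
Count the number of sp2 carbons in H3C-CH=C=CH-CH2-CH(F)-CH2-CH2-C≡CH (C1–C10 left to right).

C1: sp3
C2: sp2 ✓
C3: sp
C4: sp2 ✓
C5: sp3
C6: sp3
C7: sp3
C8: sp3
C9: sp
C10: sp
C2, C4 → 2 sp2 carbons.

2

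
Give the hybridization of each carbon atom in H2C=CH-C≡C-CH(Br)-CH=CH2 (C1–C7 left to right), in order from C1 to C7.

C1 has 3 σ bonds, plus one π bond: steric number 3 → sp2.
C2: 3 σ bonds, plus one π bond; 3 regions of electron density → sp2.
C3: 2 σ bonds, plus two π bonds; 2 regions of electron density → sp.
C4 (2 σ bonds, plus two π bonds) has steric number 2: sp.
C5 has 4 σ bonds: steric number 4 → sp3.
C6: 3 σ bonds, plus one π bond; 3 regions of electron density → sp2.
C7 — 3 σ bonds, plus one π bond. Steric number 3, so sp2.

C1 sp2, C2 sp2, C3 sp, C4 sp, C5 sp3, C6 sp2, C7 sp2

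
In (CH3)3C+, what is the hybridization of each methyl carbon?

Each methyl carbon: 4 σ bonds; 4 regions of electron density → sp3.

sp³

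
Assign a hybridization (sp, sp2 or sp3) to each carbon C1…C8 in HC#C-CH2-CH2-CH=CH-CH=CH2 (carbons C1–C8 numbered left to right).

C1 sp, C2 sp, C3 sp3, C4 sp3, C5 sp2, C6 sp2, C7 sp2, C8 sp2

C1 — 2 σ bonds, plus two π bonds. Steric number 2, so sp.
C2 carries 2 σ bonds, plus two π bonds, giving a steric number of 2, so it is sp.
C3 (4 σ bonds) has steric number 4: sp3.
C4: 4 σ bonds — 4 electron domains, sp3.
C5 — 3 σ bonds, plus one π bond. Steric number 3, so sp2.
C6 — 3 σ bonds, plus one π bond. Steric number 3, so sp2.
C7 has 3 σ bonds, plus one π bond: steric number 3 → sp2.
C8 has 3 σ bonds, plus one π bond: steric number 3 → sp2.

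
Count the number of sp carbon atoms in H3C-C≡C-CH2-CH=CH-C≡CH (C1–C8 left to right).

C1: sp3
C2: sp ✓
C3: sp ✓
C4: sp3
C5: sp2
C6: sp2
C7: sp ✓
C8: sp ✓
C2, C3, C7, C8 → 4 sp carbons.

4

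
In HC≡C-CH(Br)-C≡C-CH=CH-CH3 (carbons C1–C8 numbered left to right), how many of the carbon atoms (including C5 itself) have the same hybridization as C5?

C5 is sp (two π bonds).
C1: sp ✓
C2: sp ✓
C3: sp3
C4: sp ✓
C5: sp ✓
C6: sp2
C7: sp2
C8: sp3
4 carbons are sp.

4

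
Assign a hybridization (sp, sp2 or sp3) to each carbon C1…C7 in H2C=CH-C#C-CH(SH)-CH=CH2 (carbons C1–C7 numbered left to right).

C1 sp2, C2 sp2, C3 sp, C4 sp, C5 sp3, C6 sp2, C7 sp2

C1 — 3 σ bonds, plus one π bond. Steric number 3, so sp2.
C2 (3 σ bonds, plus one π bond) has steric number 3: sp2.
C3 is sp: 2 σ bonds, plus two π bonds, 2 electron-density regions.
C4: 2 σ bonds, plus two π bonds; 2 regions of electron density → sp.
C5 carries 4 σ bonds, giving a steric number of 4, so it is sp3.
C6 carries 3 σ bonds, plus one π bond, giving a steric number of 3, so it is sp2.
C7 is sp2: 3 σ bonds, plus one π bond, 3 electron-density regions.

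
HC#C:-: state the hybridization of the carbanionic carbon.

One σ bond + one lone pair = steric number 2 → sp.

sp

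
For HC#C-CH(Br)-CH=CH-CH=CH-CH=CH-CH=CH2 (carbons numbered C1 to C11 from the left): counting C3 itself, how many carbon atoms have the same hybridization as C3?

1

C3 is sp3 (only σ bonds).
C1: sp
C2: sp
C3: sp3 ✓
C4: sp2
C5: sp2
C6: sp2
C7: sp2
C8: sp2
C9: sp2
C10: sp2
C11: sp2
1 carbon is sp3.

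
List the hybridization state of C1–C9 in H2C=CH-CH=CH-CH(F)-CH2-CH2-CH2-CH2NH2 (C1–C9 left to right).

C1 sp2, C2 sp2, C3 sp2, C4 sp2, C5 sp3, C6 sp3, C7 sp3, C8 sp3, C9 sp3

C1 has 3 σ bonds, plus one π bond: steric number 3 → sp2.
C2 has 3 σ bonds, plus one π bond: steric number 3 → sp2.
C3 (3 σ bonds, plus one π bond) has steric number 3: sp2.
C4 (3 σ bonds, plus one π bond) has steric number 3: sp2.
C5 is sp3: 4 σ bonds, 4 electron-density regions.
C6: 4 σ bonds; 4 regions of electron density → sp3.
C7 carries 4 σ bonds, giving a steric number of 4, so it is sp3.
C8 — 4 σ bonds. Steric number 4, so sp3.
C9: 4 σ bonds; 4 regions of electron density → sp3.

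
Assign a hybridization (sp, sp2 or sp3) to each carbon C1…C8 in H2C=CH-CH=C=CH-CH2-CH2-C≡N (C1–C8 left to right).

C1: 3 σ bonds, plus one π bond; 3 regions of electron density → sp2.
C2 is sp2: 3 σ bonds, plus one π bond, 3 electron-density regions.
C3 carries 3 σ bonds, plus one π bond, giving a steric number of 3, so it is sp2.
C4 (2 σ bonds, plus two π bonds) has steric number 2: sp.
C5: 3 σ bonds, plus one π bond; 3 regions of electron density → sp2.
C6 — 4 σ bonds. Steric number 4, so sp3.
C7 carries 4 σ bonds, giving a steric number of 4, so it is sp3.
C8 is sp: 2 σ bonds, plus two π bonds, 2 electron-density regions.

C1 sp2, C2 sp2, C3 sp2, C4 sp, C5 sp2, C6 sp3, C7 sp3, C8 sp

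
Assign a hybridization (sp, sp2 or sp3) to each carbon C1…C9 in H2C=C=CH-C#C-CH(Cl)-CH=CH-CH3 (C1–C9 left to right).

C1 sp2, C2 sp, C3 sp2, C4 sp, C5 sp, C6 sp3, C7 sp2, C8 sp2, C9 sp3

C1 — 3 σ bonds, plus one π bond. Steric number 3, so sp2.
C2: 2 σ bonds, plus two π bonds; 2 regions of electron density → sp.
C3: 3 σ bonds, plus one π bond — 3 electron domains, sp2.
C4 has 2 σ bonds, plus two π bonds: steric number 2 → sp.
C5 is sp: 2 σ bonds, plus two π bonds, 2 electron-density regions.
C6 carries 4 σ bonds, giving a steric number of 4, so it is sp3.
C7 (3 σ bonds, plus one π bond) has steric number 3: sp2.
C8 — 3 σ bonds, plus one π bond. Steric number 3, so sp2.
C9 is sp3: 4 σ bonds, 4 electron-density regions.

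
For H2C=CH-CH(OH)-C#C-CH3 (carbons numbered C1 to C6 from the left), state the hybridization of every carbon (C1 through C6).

C1 is sp2: 3 σ bonds, plus one π bond, 3 electron-density regions.
C2 is sp2: 3 σ bonds, plus one π bond, 3 electron-density regions.
C3 carries 4 σ bonds, giving a steric number of 4, so it is sp3.
C4 (2 σ bonds, plus two π bonds) has steric number 2: sp.
C5: 2 σ bonds, plus two π bonds — 2 electron domains, sp.
C6: 4 σ bonds; 4 regions of electron density → sp3.

C1 sp2, C2 sp2, C3 sp3, C4 sp, C5 sp, C6 sp3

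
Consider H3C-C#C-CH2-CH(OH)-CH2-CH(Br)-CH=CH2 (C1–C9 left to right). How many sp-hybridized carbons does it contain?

2

C1: sp3
C2: sp ✓
C3: sp ✓
C4: sp3
C5: sp3
C6: sp3
C7: sp3
C8: sp2
C9: sp2
C2, C3 → 2 sp carbons.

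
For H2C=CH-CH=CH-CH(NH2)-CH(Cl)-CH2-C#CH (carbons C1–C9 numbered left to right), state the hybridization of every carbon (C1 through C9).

C1 sp2, C2 sp2, C3 sp2, C4 sp2, C5 sp3, C6 sp3, C7 sp3, C8 sp, C9 sp

C1: 3 σ bonds, plus one π bond — 3 electron domains, sp2.
C2 — 3 σ bonds, plus one π bond. Steric number 3, so sp2.
C3 carries 3 σ bonds, plus one π bond, giving a steric number of 3, so it is sp2.
C4 (3 σ bonds, plus one π bond) has steric number 3: sp2.
C5 is sp3: 4 σ bonds, 4 electron-density regions.
C6 — 4 σ bonds. Steric number 4, so sp3.
C7 has 4 σ bonds: steric number 4 → sp3.
C8 has 2 σ bonds, plus two π bonds: steric number 2 → sp.
C9 is sp: 2 σ bonds, plus two π bonds, 2 electron-density regions.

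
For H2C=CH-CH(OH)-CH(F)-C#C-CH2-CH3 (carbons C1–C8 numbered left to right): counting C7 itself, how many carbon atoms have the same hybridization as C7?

4

C7 is sp3 (only σ bonds).
C1: sp2
C2: sp2
C3: sp3 ✓
C4: sp3 ✓
C5: sp
C6: sp
C7: sp3 ✓
C8: sp3 ✓
4 carbons are sp3.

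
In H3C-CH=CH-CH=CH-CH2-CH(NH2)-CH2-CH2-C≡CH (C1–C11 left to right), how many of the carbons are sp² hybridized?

4

C1: sp3
C2: sp2 ✓
C3: sp2 ✓
C4: sp2 ✓
C5: sp2 ✓
C6: sp3
C7: sp3
C8: sp3
C9: sp3
C10: sp
C11: sp
C2, C3, C4, C5 → 4 sp2 carbons.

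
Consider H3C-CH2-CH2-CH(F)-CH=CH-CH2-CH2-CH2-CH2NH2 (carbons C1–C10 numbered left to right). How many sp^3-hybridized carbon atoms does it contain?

C1: sp3 ✓
C2: sp3 ✓
C3: sp3 ✓
C4: sp3 ✓
C5: sp2
C6: sp2
C7: sp3 ✓
C8: sp3 ✓
C9: sp3 ✓
C10: sp3 ✓
C1, C2, C3, C4, C7, C8, C9, C10 → 8 sp3 carbons.

8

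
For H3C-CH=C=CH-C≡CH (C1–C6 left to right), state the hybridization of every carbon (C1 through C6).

C1 (4 σ bonds) has steric number 4: sp3.
C2 (3 σ bonds, plus one π bond) has steric number 3: sp2.
C3 is sp: 2 σ bonds, plus two π bonds, 2 electron-density regions.
C4 (3 σ bonds, plus one π bond) has steric number 3: sp2.
C5: 2 σ bonds, plus two π bonds — 2 electron domains, sp.
C6 — 2 σ bonds, plus two π bonds. Steric number 2, so sp.

C1 sp3, C2 sp2, C3 sp, C4 sp2, C5 sp, C6 sp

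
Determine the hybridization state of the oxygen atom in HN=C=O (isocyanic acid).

sp²

The oxygen atom: 1 σ bond and 2 lone pairs, plus one π bond — 3 electron domains, sp2.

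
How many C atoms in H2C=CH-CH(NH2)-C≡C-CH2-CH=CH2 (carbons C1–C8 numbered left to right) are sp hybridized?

C1: sp2
C2: sp2
C3: sp3
C4: sp ✓
C5: sp ✓
C6: sp3
C7: sp2
C8: sp2
C4, C5 → 2 sp carbons.

2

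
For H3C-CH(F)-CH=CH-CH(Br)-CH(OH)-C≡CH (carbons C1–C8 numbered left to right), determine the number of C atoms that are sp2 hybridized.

C1: sp3
C2: sp3
C3: sp2 ✓
C4: sp2 ✓
C5: sp3
C6: sp3
C7: sp
C8: sp
C3, C4 → 2 sp2 carbons.

2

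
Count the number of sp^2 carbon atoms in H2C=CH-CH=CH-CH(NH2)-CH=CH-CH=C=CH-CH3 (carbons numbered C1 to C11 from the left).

C1: sp2 ✓
C2: sp2 ✓
C3: sp2 ✓
C4: sp2 ✓
C5: sp3
C6: sp2 ✓
C7: sp2 ✓
C8: sp2 ✓
C9: sp
C10: sp2 ✓
C11: sp3
C1, C2, C3, C4, C6, C7, C8, C10 → 8 sp2 carbons.

8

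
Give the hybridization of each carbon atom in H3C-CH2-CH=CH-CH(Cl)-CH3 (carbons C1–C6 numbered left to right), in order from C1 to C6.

C1 sp3, C2 sp3, C3 sp2, C4 sp2, C5 sp3, C6 sp3

C1 (4 σ bonds) has steric number 4: sp3.
C2: 4 σ bonds; 4 regions of electron density → sp3.
C3 has 3 σ bonds, plus one π bond: steric number 3 → sp2.
C4: 3 σ bonds, plus one π bond — 3 electron domains, sp2.
C5 is sp3: 4 σ bonds, 4 electron-density regions.
C6 is sp3: 4 σ bonds, 4 electron-density regions.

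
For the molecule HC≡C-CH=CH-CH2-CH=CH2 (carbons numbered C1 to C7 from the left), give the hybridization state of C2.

C2 is sp: 2 σ bonds, plus two π bonds, 2 electron-density regions.

sp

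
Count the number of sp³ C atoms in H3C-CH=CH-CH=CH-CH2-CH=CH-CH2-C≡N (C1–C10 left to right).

C1: sp3 ✓
C2: sp2
C3: sp2
C4: sp2
C5: sp2
C6: sp3 ✓
C7: sp2
C8: sp2
C9: sp3 ✓
C10: sp
C1, C6, C9 → 3 sp3 carbons.

3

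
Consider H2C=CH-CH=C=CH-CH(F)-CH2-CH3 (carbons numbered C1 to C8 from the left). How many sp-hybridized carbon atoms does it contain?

C1: sp2
C2: sp2
C3: sp2
C4: sp ✓
C5: sp2
C6: sp3
C7: sp3
C8: sp3
C4 → 1 sp carbon.

1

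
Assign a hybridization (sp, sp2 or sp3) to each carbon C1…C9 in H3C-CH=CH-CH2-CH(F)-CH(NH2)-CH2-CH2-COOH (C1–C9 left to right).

C1 sp3, C2 sp2, C3 sp2, C4 sp3, C5 sp3, C6 sp3, C7 sp3, C8 sp3, C9 sp2

C1 carries 4 σ bonds, giving a steric number of 4, so it is sp3.
C2 is sp2: 3 σ bonds, plus one π bond, 3 electron-density regions.
C3 has 3 σ bonds, plus one π bond: steric number 3 → sp2.
C4 has 4 σ bonds: steric number 4 → sp3.
C5: 4 σ bonds — 4 electron domains, sp3.
C6 is sp3: 4 σ bonds, 4 electron-density regions.
C7: 4 σ bonds — 4 electron domains, sp3.
C8 has 4 σ bonds: steric number 4 → sp3.
C9: 3 σ bonds, plus one π bond; 3 regions of electron density → sp2.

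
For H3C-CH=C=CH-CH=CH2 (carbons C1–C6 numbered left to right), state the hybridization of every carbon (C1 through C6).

C1: 4 σ bonds; 4 regions of electron density → sp3.
C2: 3 σ bonds, plus one π bond — 3 electron domains, sp2.
C3: 2 σ bonds, plus two π bonds — 2 electron domains, sp.
C4 — 3 σ bonds, plus one π bond. Steric number 3, so sp2.
C5 carries 3 σ bonds, plus one π bond, giving a steric number of 3, so it is sp2.
C6 (3 σ bonds, plus one π bond) has steric number 3: sp2.

C1 sp3, C2 sp2, C3 sp, C4 sp2, C5 sp2, C6 sp2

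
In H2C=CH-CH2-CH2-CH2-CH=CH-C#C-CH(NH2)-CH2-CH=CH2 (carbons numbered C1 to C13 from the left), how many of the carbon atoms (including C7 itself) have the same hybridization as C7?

C7 is sp2 (one π bond).
C1: sp2 ✓
C2: sp2 ✓
C3: sp3
C4: sp3
C5: sp3
C6: sp2 ✓
C7: sp2 ✓
C8: sp
C9: sp
C10: sp3
C11: sp3
C12: sp2 ✓
C13: sp2 ✓
6 carbons are sp2.

6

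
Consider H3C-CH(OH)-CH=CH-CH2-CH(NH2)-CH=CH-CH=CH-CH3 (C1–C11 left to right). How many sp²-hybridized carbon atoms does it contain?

C1: sp3
C2: sp3
C3: sp2 ✓
C4: sp2 ✓
C5: sp3
C6: sp3
C7: sp2 ✓
C8: sp2 ✓
C9: sp2 ✓
C10: sp2 ✓
C11: sp3
C3, C4, C7, C8, C9, C10 → 6 sp2 carbons.

6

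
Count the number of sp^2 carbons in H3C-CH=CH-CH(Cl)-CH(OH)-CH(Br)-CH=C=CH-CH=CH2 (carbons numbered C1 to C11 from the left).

C1: sp3
C2: sp2 ✓
C3: sp2 ✓
C4: sp3
C5: sp3
C6: sp3
C7: sp2 ✓
C8: sp
C9: sp2 ✓
C10: sp2 ✓
C11: sp2 ✓
C2, C3, C7, C9, C10, C11 → 6 sp2 carbons.

6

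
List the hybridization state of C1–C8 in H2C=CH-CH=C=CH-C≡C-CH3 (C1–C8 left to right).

C1 sp2, C2 sp2, C3 sp2, C4 sp, C5 sp2, C6 sp, C7 sp, C8 sp3

C1 has 3 σ bonds, plus one π bond: steric number 3 → sp2.
C2 has 3 σ bonds, plus one π bond: steric number 3 → sp2.
C3 is sp2: 3 σ bonds, plus one π bond, 3 electron-density regions.
C4: 2 σ bonds, plus two π bonds — 2 electron domains, sp.
C5 (3 σ bonds, plus one π bond) has steric number 3: sp2.
C6: 2 σ bonds, plus two π bonds; 2 regions of electron density → sp.
C7: 2 σ bonds, plus two π bonds — 2 electron domains, sp.
C8: 4 σ bonds; 4 regions of electron density → sp3.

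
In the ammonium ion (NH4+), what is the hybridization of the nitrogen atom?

Four σ bonds, no lone pair → sp3, tetrahedral.

sp^3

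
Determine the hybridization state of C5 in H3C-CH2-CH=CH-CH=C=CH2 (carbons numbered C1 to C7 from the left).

C5 — 3 σ bonds, plus one π bond. Steric number 3, so sp2.

sp2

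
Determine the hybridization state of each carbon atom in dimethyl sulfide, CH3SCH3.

Each carbon atom — 4 σ bonds. Steric number 4, so sp3.

sp^3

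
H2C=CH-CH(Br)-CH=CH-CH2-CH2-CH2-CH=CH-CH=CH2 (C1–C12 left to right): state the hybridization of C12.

sp^2

C12 (3 σ bonds, plus one π bond) has steric number 3: sp2.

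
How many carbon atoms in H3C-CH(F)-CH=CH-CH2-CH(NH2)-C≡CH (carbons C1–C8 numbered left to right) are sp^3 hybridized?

C1: sp3 ✓
C2: sp3 ✓
C3: sp2
C4: sp2
C5: sp3 ✓
C6: sp3 ✓
C7: sp
C8: sp
C1, C2, C5, C6 → 4 sp3 carbons.

4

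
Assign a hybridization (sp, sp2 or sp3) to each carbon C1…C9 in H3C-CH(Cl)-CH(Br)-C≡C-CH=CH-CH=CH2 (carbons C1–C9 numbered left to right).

C1 — 4 σ bonds. Steric number 4, so sp3.
C2 carries 4 σ bonds, giving a steric number of 4, so it is sp3.
C3 — 4 σ bonds. Steric number 4, so sp3.
C4 carries 2 σ bonds, plus two π bonds, giving a steric number of 2, so it is sp.
C5 — 2 σ bonds, plus two π bonds. Steric number 2, so sp.
C6 has 3 σ bonds, plus one π bond: steric number 3 → sp2.
C7 (3 σ bonds, plus one π bond) has steric number 3: sp2.
C8: 3 σ bonds, plus one π bond — 3 electron domains, sp2.
C9 carries 3 σ bonds, plus one π bond, giving a steric number of 3, so it is sp2.

C1 sp3, C2 sp3, C3 sp3, C4 sp, C5 sp, C6 sp2, C7 sp2, C8 sp2, C9 sp2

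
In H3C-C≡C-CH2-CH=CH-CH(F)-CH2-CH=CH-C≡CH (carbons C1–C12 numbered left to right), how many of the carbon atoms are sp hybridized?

C1: sp3
C2: sp ✓
C3: sp ✓
C4: sp3
C5: sp2
C6: sp2
C7: sp3
C8: sp3
C9: sp2
C10: sp2
C11: sp ✓
C12: sp ✓
C2, C3, C11, C12 → 4 sp carbons.

4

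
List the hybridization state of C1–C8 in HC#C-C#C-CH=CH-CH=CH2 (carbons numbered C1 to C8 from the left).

C1: 2 σ bonds, plus two π bonds; 2 regions of electron density → sp.
C2 has 2 σ bonds, plus two π bonds: steric number 2 → sp.
C3 (2 σ bonds, plus two π bonds) has steric number 2: sp.
C4 (2 σ bonds, plus two π bonds) has steric number 2: sp.
C5 is sp2: 3 σ bonds, plus one π bond, 3 electron-density regions.
C6 has 3 σ bonds, plus one π bond: steric number 3 → sp2.
C7 is sp2: 3 σ bonds, plus one π bond, 3 electron-density regions.
C8: 3 σ bonds, plus one π bond; 3 regions of electron density → sp2.

C1 sp, C2 sp, C3 sp, C4 sp, C5 sp2, C6 sp2, C7 sp2, C8 sp2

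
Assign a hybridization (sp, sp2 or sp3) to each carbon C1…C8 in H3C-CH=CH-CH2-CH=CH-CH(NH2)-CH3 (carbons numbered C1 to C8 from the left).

C1 has 4 σ bonds: steric number 4 → sp3.
C2 carries 3 σ bonds, plus one π bond, giving a steric number of 3, so it is sp2.
C3: 3 σ bonds, plus one π bond; 3 regions of electron density → sp2.
C4 (4 σ bonds) has steric number 4: sp3.
C5 (3 σ bonds, plus one π bond) has steric number 3: sp2.
C6 — 3 σ bonds, plus one π bond. Steric number 3, so sp2.
C7: 4 σ bonds — 4 electron domains, sp3.
C8 carries 4 σ bonds, giving a steric number of 4, so it is sp3.

C1 sp3, C2 sp2, C3 sp2, C4 sp3, C5 sp2, C6 sp2, C7 sp3, C8 sp3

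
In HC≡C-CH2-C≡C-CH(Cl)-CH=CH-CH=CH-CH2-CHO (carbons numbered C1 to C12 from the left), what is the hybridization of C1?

sp

C1 carries 2 σ bonds, plus two π bonds, giving a steric number of 2, so it is sp.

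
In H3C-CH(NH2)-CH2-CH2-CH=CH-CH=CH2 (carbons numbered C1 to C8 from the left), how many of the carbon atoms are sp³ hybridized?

C1: sp3 ✓
C2: sp3 ✓
C3: sp3 ✓
C4: sp3 ✓
C5: sp2
C6: sp2
C7: sp2
C8: sp2
C1, C2, C3, C4 → 4 sp3 carbons.

4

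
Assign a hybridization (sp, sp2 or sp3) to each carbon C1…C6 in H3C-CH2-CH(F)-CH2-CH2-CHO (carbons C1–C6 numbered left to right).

C1 sp3, C2 sp3, C3 sp3, C4 sp3, C5 sp3, C6 sp2

C1: 4 σ bonds; 4 regions of electron density → sp3.
C2 has 4 σ bonds: steric number 4 → sp3.
C3 — 4 σ bonds. Steric number 4, so sp3.
C4: 4 σ bonds; 4 regions of electron density → sp3.
C5 (4 σ bonds) has steric number 4: sp3.
C6: 3 σ bonds, plus one π bond; 3 regions of electron density → sp2.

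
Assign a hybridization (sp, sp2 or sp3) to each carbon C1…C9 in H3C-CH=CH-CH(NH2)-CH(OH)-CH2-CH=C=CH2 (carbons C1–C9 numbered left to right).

C1 is sp3: 4 σ bonds, 4 electron-density regions.
C2 carries 3 σ bonds, plus one π bond, giving a steric number of 3, so it is sp2.
C3 — 3 σ bonds, plus one π bond. Steric number 3, so sp2.
C4: 4 σ bonds — 4 electron domains, sp3.
C5 is sp3: 4 σ bonds, 4 electron-density regions.
C6 carries 4 σ bonds, giving a steric number of 4, so it is sp3.
C7 carries 3 σ bonds, plus one π bond, giving a steric number of 3, so it is sp2.
C8 — 2 σ bonds, plus two π bonds. Steric number 2, so sp.
C9: 3 σ bonds, plus one π bond; 3 regions of electron density → sp2.

C1 sp3, C2 sp2, C3 sp2, C4 sp3, C5 sp3, C6 sp3, C7 sp2, C8 sp, C9 sp2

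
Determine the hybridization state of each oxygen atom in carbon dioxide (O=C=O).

sp^2

One σ bond + two lone pairs = steric number 3 → sp2.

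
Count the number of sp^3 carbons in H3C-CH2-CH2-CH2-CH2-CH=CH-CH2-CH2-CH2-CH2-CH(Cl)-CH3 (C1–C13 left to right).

11

C1: sp3 ✓
C2: sp3 ✓
C3: sp3 ✓
C4: sp3 ✓
C5: sp3 ✓
C6: sp2
C7: sp2
C8: sp3 ✓
C9: sp3 ✓
C10: sp3 ✓
C11: sp3 ✓
C12: sp3 ✓
C13: sp3 ✓
C1, C2, C3, C4, C5, C8, C9, C10, C11, C12, C13 → 11 sp3 carbons.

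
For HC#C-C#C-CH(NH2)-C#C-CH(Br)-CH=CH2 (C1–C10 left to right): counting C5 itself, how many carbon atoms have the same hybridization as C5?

C5 is sp3 (only σ bonds).
C1: sp
C2: sp
C3: sp
C4: sp
C5: sp3 ✓
C6: sp
C7: sp
C8: sp3 ✓
C9: sp2
C10: sp2
2 carbons are sp3.

2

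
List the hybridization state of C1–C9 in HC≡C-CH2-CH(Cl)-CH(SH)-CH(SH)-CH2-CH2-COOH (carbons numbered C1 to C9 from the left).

C1 — 2 σ bonds, plus two π bonds. Steric number 2, so sp.
C2: 2 σ bonds, plus two π bonds; 2 regions of electron density → sp.
C3: 4 σ bonds — 4 electron domains, sp3.
C4 — 4 σ bonds. Steric number 4, so sp3.
C5 (4 σ bonds) has steric number 4: sp3.
C6 is sp3: 4 σ bonds, 4 electron-density regions.
C7 (4 σ bonds) has steric number 4: sp3.
C8 carries 4 σ bonds, giving a steric number of 4, so it is sp3.
C9 has 3 σ bonds, plus one π bond: steric number 3 → sp2.

C1 sp, C2 sp, C3 sp3, C4 sp3, C5 sp3, C6 sp3, C7 sp3, C8 sp3, C9 sp2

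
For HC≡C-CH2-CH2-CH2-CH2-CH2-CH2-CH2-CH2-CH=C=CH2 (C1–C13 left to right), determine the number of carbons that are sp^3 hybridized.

C1: sp
C2: sp
C3: sp3 ✓
C4: sp3 ✓
C5: sp3 ✓
C6: sp3 ✓
C7: sp3 ✓
C8: sp3 ✓
C9: sp3 ✓
C10: sp3 ✓
C11: sp2
C12: sp
C13: sp2
C3, C4, C5, C6, C7, C8, C9, C10 → 8 sp3 carbons.

8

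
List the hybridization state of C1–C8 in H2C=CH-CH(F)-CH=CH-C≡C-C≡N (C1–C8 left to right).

C1: 3 σ bonds, plus one π bond; 3 regions of electron density → sp2.
C2 is sp2: 3 σ bonds, plus one π bond, 3 electron-density regions.
C3: 4 σ bonds; 4 regions of electron density → sp3.
C4 (3 σ bonds, plus one π bond) has steric number 3: sp2.
C5 has 3 σ bonds, plus one π bond: steric number 3 → sp2.
C6 has 2 σ bonds, plus two π bonds: steric number 2 → sp.
C7 — 2 σ bonds, plus two π bonds. Steric number 2, so sp.
C8 is sp: 2 σ bonds, plus two π bonds, 2 electron-density regions.

C1 sp2, C2 sp2, C3 sp3, C4 sp2, C5 sp2, C6 sp, C7 sp, C8 sp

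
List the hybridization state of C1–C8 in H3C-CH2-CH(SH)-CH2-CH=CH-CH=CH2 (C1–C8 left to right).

C1 has 4 σ bonds: steric number 4 → sp3.
C2: 4 σ bonds — 4 electron domains, sp3.
C3 (4 σ bonds) has steric number 4: sp3.
C4: 4 σ bonds; 4 regions of electron density → sp3.
C5 — 3 σ bonds, plus one π bond. Steric number 3, so sp2.
C6 — 3 σ bonds, plus one π bond. Steric number 3, so sp2.
C7: 3 σ bonds, plus one π bond; 3 regions of electron density → sp2.
C8 is sp2: 3 σ bonds, plus one π bond, 3 electron-density regions.

C1 sp3, C2 sp3, C3 sp3, C4 sp3, C5 sp2, C6 sp2, C7 sp2, C8 sp2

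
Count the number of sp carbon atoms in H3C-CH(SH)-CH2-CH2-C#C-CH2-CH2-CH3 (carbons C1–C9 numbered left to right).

2

C1: sp3
C2: sp3
C3: sp3
C4: sp3
C5: sp ✓
C6: sp ✓
C7: sp3
C8: sp3
C9: sp3
C5, C6 → 2 sp carbons.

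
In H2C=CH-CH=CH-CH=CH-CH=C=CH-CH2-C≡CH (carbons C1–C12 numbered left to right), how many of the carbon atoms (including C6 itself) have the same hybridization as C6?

C6 is sp2 (one π bond).
C1: sp2 ✓
C2: sp2 ✓
C3: sp2 ✓
C4: sp2 ✓
C5: sp2 ✓
C6: sp2 ✓
C7: sp2 ✓
C8: sp
C9: sp2 ✓
C10: sp3
C11: sp
C12: sp
8 carbons are sp2.

8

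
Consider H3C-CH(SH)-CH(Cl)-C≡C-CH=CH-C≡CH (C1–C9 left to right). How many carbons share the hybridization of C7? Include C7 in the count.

2

C7 is sp2 (one π bond).
C1: sp3
C2: sp3
C3: sp3
C4: sp
C5: sp
C6: sp2 ✓
C7: sp2 ✓
C8: sp
C9: sp
2 carbons are sp2.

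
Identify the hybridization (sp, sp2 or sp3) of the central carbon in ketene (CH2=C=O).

sp

The central carbon carries 2 σ bonds, plus two π bonds, giving a steric number of 2, so it is sp.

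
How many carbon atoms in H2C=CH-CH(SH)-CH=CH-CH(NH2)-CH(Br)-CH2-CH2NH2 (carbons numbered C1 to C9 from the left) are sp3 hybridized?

C1: sp2
C2: sp2
C3: sp3 ✓
C4: sp2
C5: sp2
C6: sp3 ✓
C7: sp3 ✓
C8: sp3 ✓
C9: sp3 ✓
C3, C6, C7, C8, C9 → 5 sp3 carbons.

5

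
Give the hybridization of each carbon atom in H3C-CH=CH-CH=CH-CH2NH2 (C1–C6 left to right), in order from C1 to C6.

C1 sp3, C2 sp2, C3 sp2, C4 sp2, C5 sp2, C6 sp3

C1 is sp3: 4 σ bonds, 4 electron-density regions.
C2 (3 σ bonds, plus one π bond) has steric number 3: sp2.
C3: 3 σ bonds, plus one π bond — 3 electron domains, sp2.
C4 carries 3 σ bonds, plus one π bond, giving a steric number of 3, so it is sp2.
C5 has 3 σ bonds, plus one π bond: steric number 3 → sp2.
C6 is sp3: 4 σ bonds, 4 electron-density regions.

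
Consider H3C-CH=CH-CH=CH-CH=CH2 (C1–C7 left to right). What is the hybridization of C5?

sp2

C5 — 3 σ bonds, plus one π bond. Steric number 3, so sp2.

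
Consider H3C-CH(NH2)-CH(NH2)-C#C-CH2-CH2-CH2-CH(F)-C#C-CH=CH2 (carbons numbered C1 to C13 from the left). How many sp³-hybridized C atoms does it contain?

7

C1: sp3 ✓
C2: sp3 ✓
C3: sp3 ✓
C4: sp
C5: sp
C6: sp3 ✓
C7: sp3 ✓
C8: sp3 ✓
C9: sp3 ✓
C10: sp
C11: sp
C12: sp2
C13: sp2
C1, C2, C3, C6, C7, C8, C9 → 7 sp3 carbons.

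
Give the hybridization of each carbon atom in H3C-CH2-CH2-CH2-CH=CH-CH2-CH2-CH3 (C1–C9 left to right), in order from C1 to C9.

C1 sp3, C2 sp3, C3 sp3, C4 sp3, C5 sp2, C6 sp2, C7 sp3, C8 sp3, C9 sp3

C1: 4 σ bonds; 4 regions of electron density → sp3.
C2 has 4 σ bonds: steric number 4 → sp3.
C3 has 4 σ bonds: steric number 4 → sp3.
C4: 4 σ bonds; 4 regions of electron density → sp3.
C5: 3 σ bonds, plus one π bond; 3 regions of electron density → sp2.
C6: 3 σ bonds, plus one π bond — 3 electron domains, sp2.
C7 has 4 σ bonds: steric number 4 → sp3.
C8 carries 4 σ bonds, giving a steric number of 4, so it is sp3.
C9: 4 σ bonds; 4 regions of electron density → sp3.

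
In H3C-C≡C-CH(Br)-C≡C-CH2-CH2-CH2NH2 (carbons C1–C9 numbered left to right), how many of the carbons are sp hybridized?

C1: sp3
C2: sp ✓
C3: sp ✓
C4: sp3
C5: sp ✓
C6: sp ✓
C7: sp3
C8: sp3
C9: sp3
C2, C3, C5, C6 → 4 sp carbons.

4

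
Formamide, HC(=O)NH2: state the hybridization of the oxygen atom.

sp^2

The oxygen atom (1 σ bond and 2 lone pairs, plus one π bond) has steric number 3: sp2.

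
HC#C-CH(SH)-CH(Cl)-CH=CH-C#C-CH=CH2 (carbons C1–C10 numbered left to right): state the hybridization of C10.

C10 carries 3 σ bonds, plus one π bond, giving a steric number of 3, so it is sp2.

sp^2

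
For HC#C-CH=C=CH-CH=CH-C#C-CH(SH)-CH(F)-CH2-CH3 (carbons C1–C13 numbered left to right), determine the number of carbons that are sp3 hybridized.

4

C1: sp
C2: sp
C3: sp2
C4: sp
C5: sp2
C6: sp2
C7: sp2
C8: sp
C9: sp
C10: sp3 ✓
C11: sp3 ✓
C12: sp3 ✓
C13: sp3 ✓
C10, C11, C12, C13 → 4 sp3 carbons.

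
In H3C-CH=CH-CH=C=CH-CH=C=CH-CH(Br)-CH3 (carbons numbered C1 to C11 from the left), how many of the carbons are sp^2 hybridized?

6

C1: sp3
C2: sp2 ✓
C3: sp2 ✓
C4: sp2 ✓
C5: sp
C6: sp2 ✓
C7: sp2 ✓
C8: sp
C9: sp2 ✓
C10: sp3
C11: sp3
C2, C3, C4, C6, C7, C9 → 6 sp2 carbons.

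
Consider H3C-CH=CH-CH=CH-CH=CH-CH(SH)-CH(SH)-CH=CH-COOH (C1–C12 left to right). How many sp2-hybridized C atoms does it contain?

C1: sp3
C2: sp2 ✓
C3: sp2 ✓
C4: sp2 ✓
C5: sp2 ✓
C6: sp2 ✓
C7: sp2 ✓
C8: sp3
C9: sp3
C10: sp2 ✓
C11: sp2 ✓
C12: sp2 ✓
C2, C3, C4, C5, C6, C7, C10, C11, C12 → 9 sp2 carbons.

9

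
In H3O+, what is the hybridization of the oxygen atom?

sp^3

Three σ bonds + one lone pair = steric number 4 → sp3.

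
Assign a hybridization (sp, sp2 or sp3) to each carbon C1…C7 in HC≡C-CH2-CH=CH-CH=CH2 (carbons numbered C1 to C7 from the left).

C1 — 2 σ bonds, plus two π bonds. Steric number 2, so sp.
C2: 2 σ bonds, plus two π bonds — 2 electron domains, sp.
C3 — 4 σ bonds. Steric number 4, so sp3.
C4: 3 σ bonds, plus one π bond; 3 regions of electron density → sp2.
C5: 3 σ bonds, plus one π bond; 3 regions of electron density → sp2.
C6 is sp2: 3 σ bonds, plus one π bond, 3 electron-density regions.
C7 — 3 σ bonds, plus one π bond. Steric number 3, so sp2.

C1 sp, C2 sp, C3 sp3, C4 sp2, C5 sp2, C6 sp2, C7 sp2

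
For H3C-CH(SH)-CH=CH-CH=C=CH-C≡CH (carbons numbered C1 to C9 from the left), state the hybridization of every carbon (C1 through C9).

C1 has 4 σ bonds: steric number 4 → sp3.
C2: 4 σ bonds; 4 regions of electron density → sp3.
C3 is sp2: 3 σ bonds, plus one π bond, 3 electron-density regions.
C4: 3 σ bonds, plus one π bond; 3 regions of electron density → sp2.
C5 is sp2: 3 σ bonds, plus one π bond, 3 electron-density regions.
C6: 2 σ bonds, plus two π bonds; 2 regions of electron density → sp.
C7 (3 σ bonds, plus one π bond) has steric number 3: sp2.
C8 has 2 σ bonds, plus two π bonds: steric number 2 → sp.
C9 (2 σ bonds, plus two π bonds) has steric number 2: sp.

C1 sp3, C2 sp3, C3 sp2, C4 sp2, C5 sp2, C6 sp, C7 sp2, C8 sp, C9 sp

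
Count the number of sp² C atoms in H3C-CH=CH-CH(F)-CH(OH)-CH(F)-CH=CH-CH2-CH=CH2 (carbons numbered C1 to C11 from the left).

C1: sp3
C2: sp2 ✓
C3: sp2 ✓
C4: sp3
C5: sp3
C6: sp3
C7: sp2 ✓
C8: sp2 ✓
C9: sp3
C10: sp2 ✓
C11: sp2 ✓
C2, C3, C7, C8, C10, C11 → 6 sp2 carbons.

6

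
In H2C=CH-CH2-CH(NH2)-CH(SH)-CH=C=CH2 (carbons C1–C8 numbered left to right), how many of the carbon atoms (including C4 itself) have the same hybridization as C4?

C4 is sp3 (only σ bonds).
C1: sp2
C2: sp2
C3: sp3 ✓
C4: sp3 ✓
C5: sp3 ✓
C6: sp2
C7: sp
C8: sp2
3 carbons are sp3.

3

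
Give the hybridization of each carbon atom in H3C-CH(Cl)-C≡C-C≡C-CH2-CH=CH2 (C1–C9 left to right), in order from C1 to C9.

C1 sp3, C2 sp3, C3 sp, C4 sp, C5 sp, C6 sp, C7 sp3, C8 sp2, C9 sp2

C1: 4 σ bonds — 4 electron domains, sp3.
C2 (4 σ bonds) has steric number 4: sp3.
C3 carries 2 σ bonds, plus two π bonds, giving a steric number of 2, so it is sp.
C4 is sp: 2 σ bonds, plus two π bonds, 2 electron-density regions.
C5 is sp: 2 σ bonds, plus two π bonds, 2 electron-density regions.
C6 has 2 σ bonds, plus two π bonds: steric number 2 → sp.
C7 has 4 σ bonds: steric number 4 → sp3.
C8: 3 σ bonds, plus one π bond — 3 electron domains, sp2.
C9: 3 σ bonds, plus one π bond — 3 electron domains, sp2.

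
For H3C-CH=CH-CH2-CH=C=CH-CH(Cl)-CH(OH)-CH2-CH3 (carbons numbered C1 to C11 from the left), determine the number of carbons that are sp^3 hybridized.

C1: sp3 ✓
C2: sp2
C3: sp2
C4: sp3 ✓
C5: sp2
C6: sp
C7: sp2
C8: sp3 ✓
C9: sp3 ✓
C10: sp3 ✓
C11: sp3 ✓
C1, C4, C8, C9, C10, C11 → 6 sp3 carbons.

6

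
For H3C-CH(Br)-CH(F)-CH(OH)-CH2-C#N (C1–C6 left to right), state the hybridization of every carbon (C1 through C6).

C1: 4 σ bonds — 4 electron domains, sp3.
C2 is sp3: 4 σ bonds, 4 electron-density regions.
C3: 4 σ bonds; 4 regions of electron density → sp3.
C4 carries 4 σ bonds, giving a steric number of 4, so it is sp3.
C5 carries 4 σ bonds, giving a steric number of 4, so it is sp3.
C6: 2 σ bonds, plus two π bonds — 2 electron domains, sp.

C1 sp3, C2 sp3, C3 sp3, C4 sp3, C5 sp3, C6 sp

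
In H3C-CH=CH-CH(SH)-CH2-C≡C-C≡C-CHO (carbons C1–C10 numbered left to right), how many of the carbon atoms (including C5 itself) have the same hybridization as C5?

C5 is sp3 (only σ bonds).
C1: sp3 ✓
C2: sp2
C3: sp2
C4: sp3 ✓
C5: sp3 ✓
C6: sp
C7: sp
C8: sp
C9: sp
C10: sp2
3 carbons are sp3.

3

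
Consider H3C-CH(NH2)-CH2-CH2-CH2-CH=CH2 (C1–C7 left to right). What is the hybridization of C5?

sp³

C5 (4 σ bonds) has steric number 4: sp3.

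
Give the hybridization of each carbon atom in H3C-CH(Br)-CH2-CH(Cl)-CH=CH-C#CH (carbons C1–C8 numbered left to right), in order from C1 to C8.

C1 sp3, C2 sp3, C3 sp3, C4 sp3, C5 sp2, C6 sp2, C7 sp, C8 sp

C1: 4 σ bonds; 4 regions of electron density → sp3.
C2 carries 4 σ bonds, giving a steric number of 4, so it is sp3.
C3 — 4 σ bonds. Steric number 4, so sp3.
C4 has 4 σ bonds: steric number 4 → sp3.
C5: 3 σ bonds, plus one π bond; 3 regions of electron density → sp2.
C6: 3 σ bonds, plus one π bond; 3 regions of electron density → sp2.
C7 carries 2 σ bonds, plus two π bonds, giving a steric number of 2, so it is sp.
C8 — 2 σ bonds, plus two π bonds. Steric number 2, so sp.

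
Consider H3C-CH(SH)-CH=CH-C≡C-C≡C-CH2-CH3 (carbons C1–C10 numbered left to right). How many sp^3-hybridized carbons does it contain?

4

C1: sp3 ✓
C2: sp3 ✓
C3: sp2
C4: sp2
C5: sp
C6: sp
C7: sp
C8: sp
C9: sp3 ✓
C10: sp3 ✓
C1, C2, C9, C10 → 4 sp3 carbons.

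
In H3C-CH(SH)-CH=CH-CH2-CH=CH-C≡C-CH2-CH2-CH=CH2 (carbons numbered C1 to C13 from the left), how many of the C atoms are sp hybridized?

C1: sp3
C2: sp3
C3: sp2
C4: sp2
C5: sp3
C6: sp2
C7: sp2
C8: sp ✓
C9: sp ✓
C10: sp3
C11: sp3
C12: sp2
C13: sp2
C8, C9 → 2 sp carbons.

2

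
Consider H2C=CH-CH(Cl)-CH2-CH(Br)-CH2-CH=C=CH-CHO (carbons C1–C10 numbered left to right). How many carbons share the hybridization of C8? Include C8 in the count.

C8 is sp (two π bonds).
C1: sp2
C2: sp2
C3: sp3
C4: sp3
C5: sp3
C6: sp3
C7: sp2
C8: sp ✓
C9: sp2
C10: sp2
1 carbon is sp.

1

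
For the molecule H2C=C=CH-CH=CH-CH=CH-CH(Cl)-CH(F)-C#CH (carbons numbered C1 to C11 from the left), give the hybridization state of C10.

C10 — 2 σ bonds, plus two π bonds. Steric number 2, so sp.

sp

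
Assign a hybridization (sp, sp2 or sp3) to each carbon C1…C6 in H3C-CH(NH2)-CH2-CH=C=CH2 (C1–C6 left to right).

C1 sp3, C2 sp3, C3 sp3, C4 sp2, C5 sp, C6 sp2

C1 carries 4 σ bonds, giving a steric number of 4, so it is sp3.
C2: 4 σ bonds — 4 electron domains, sp3.
C3: 4 σ bonds — 4 electron domains, sp3.
C4 (3 σ bonds, plus one π bond) has steric number 3: sp2.
C5 (2 σ bonds, plus two π bonds) has steric number 2: sp.
C6 — 3 σ bonds, plus one π bond. Steric number 3, so sp2.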